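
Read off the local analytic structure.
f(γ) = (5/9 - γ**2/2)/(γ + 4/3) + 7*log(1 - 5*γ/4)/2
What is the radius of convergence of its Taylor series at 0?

Denominator factor (γ + 4/3): pole of order 1 at -4/3, modulus 4/3.
Branch term (7/2)*log(1 - γ/(4/5)): its argument vanishes at γ = 4/5, a logarithmic branch point, modulus 4/5.
The radius of convergence is the smallest modulus among the singular points: 4/5.

The radius of convergence is 4/5.


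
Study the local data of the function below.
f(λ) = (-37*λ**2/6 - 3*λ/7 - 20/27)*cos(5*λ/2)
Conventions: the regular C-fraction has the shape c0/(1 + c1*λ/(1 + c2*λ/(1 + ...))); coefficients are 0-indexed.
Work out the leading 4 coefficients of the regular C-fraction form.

The regular C-fraction coefficients are [-20/27, -81/140, -95359/11340, 154136395/15448158].

Taylor coefficients (expand at 0): a_0 = -20/27, a_1 = -3/7, a_2 = -104/27, a_3 = 75/56.
c0 = a_0 = -20/27. Peel one level at a time: if S = 1 + c*λ/S' with S'(0) = 1, then c is the λ-coefficient of S and S' = c*λ/(S - 1).
S_1 = c0/f = 1 + (-81/140)*λ + (-95359/19600)*λ^2 + ...; c1 = -81/140.
S_2 = c1*λ/(S_1 - 1) = 1 + (-95359/11340)*λ + (4403897/52488)*λ^2 + ...; c2 = -95359/11340.
S_3 = c2*λ/(S_2 - 1) = 1 + (154136395/15448158)*λ + ...; c3 = 154136395/15448158.


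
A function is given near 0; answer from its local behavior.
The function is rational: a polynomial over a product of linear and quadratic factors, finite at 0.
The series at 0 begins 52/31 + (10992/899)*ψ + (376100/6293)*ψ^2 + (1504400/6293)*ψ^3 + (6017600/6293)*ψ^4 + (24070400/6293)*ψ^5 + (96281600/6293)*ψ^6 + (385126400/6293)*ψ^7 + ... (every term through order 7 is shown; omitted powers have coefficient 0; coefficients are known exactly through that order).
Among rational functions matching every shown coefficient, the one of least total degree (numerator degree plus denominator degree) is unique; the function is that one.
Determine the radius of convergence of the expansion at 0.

No rational of total degree below 3 reproduces all 8 coefficients; solving the [2/1] Pade equations on them gives f(ψ) = (-19*ψ**2/7 - 40*ψ/29 - 13/31)/(ψ - 1/4), whose expansion matches every shown term.
Denominator factor (ψ - 1/4): pole of order 1 at 1/4, modulus 1/4.
The radius of convergence is the smallest modulus among the singular points: 1/4.

The radius of convergence is 1/4.


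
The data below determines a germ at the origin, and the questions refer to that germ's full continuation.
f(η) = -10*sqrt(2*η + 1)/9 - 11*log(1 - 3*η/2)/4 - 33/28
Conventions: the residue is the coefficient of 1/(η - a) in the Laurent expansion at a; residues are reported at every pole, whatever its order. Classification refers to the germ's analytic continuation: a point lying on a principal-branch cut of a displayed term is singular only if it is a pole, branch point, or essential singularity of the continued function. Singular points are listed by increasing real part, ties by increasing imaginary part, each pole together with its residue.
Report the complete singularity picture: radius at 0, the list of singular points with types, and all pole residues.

Radius of convergence at 0: 1/2.
At -1/2: an algebraic (square-root) branch point.
At 2/3: a logarithmic branch point.

Branch term (-11/4)*log(1 - η/(2/3)): its argument vanishes at η = 2/3, a logarithmic branch point, modulus 2/3.
Branch term (-10/9)*sqrt(1 - η/(-1/2)): its argument vanishes at η = -1/2, a square-root branch point, modulus 1/2.
The radius of convergence is the smallest modulus among the singular points: 1/2.
List the singular points by increasing real part (a conjugate pair: the negative imaginary part first).


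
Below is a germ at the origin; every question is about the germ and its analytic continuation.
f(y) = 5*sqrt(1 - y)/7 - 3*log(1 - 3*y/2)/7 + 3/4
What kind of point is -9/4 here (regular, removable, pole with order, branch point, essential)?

There is no denominator, hence no pole anywhere.
Branch term sqrt(1 - y/(1)): argument at -9/4 is 13/4, nonzero, so -9/4 is not its branch point (a point on a principal cut is still regular for the continued germ).
Branch term log(1 - y/(2/3)): argument at -9/4 is 35/8, nonzero, so -9/4 is not its branch point (a point on a principal cut is still regular for the continued germ).
So the germ continues analytically to -9/4.

The point is a regular point.


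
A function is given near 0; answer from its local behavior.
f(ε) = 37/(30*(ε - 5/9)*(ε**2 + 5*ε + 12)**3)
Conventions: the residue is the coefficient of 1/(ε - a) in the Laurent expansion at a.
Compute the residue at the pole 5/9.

At the order-1 pole 5/9 set g(ε) = (ε - (5/9))*f(ε) = 37/(30*(ε**2 + 5*ε + 12)**3).
Simple pole: residue = g(a) at a = 5/9, which is 6554439/18247930480.

The residue is 6554439/18247930480.


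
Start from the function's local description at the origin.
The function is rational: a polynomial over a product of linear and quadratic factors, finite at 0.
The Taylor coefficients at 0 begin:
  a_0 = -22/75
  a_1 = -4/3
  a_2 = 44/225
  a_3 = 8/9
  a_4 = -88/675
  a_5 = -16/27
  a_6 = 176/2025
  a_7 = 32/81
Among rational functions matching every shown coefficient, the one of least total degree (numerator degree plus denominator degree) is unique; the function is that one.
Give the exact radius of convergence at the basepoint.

The radius of convergence is (1/2)*sqrt(6).

No rational of total degree below 3 reproduces all 8 coefficients; solving the [1/2] Pade equations on them gives f(κ) = (-2*κ - 11/25)/(κ**2 + 3/2), whose expansion matches every shown term.
Denominator factor (κ**2 + 3/2): discriminant -6, complex-conjugate roots ((1/2)*sqrt(6))*i and -((1/2)*sqrt(6))*i; poles of order 1, moduli (1/2)*sqrt(6) and (1/2)*sqrt(6).
The radius of convergence is the smallest modulus among the singular points: (1/2)*sqrt(6).


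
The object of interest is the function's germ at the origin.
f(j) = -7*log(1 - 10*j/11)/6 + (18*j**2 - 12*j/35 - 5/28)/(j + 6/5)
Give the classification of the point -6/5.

The denominator factor j + 6/5 vanishes at -6/5 and appears to the power 1; the numerator there equals 18307/700, nonzero, and no other factor vanishes.
The branch terms are analytic at this point.
Hence a pole whose order is the multiplicity, 1.

The point is a pole of order 1.


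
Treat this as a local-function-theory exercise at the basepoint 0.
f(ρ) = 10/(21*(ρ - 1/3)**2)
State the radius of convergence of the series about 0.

Denominator factor (ρ - 1/3)^2: pole of order 2 at 1/3, modulus 1/3.
The radius of convergence is the smallest modulus among the singular points: 1/3.

The radius of convergence is 1/3.


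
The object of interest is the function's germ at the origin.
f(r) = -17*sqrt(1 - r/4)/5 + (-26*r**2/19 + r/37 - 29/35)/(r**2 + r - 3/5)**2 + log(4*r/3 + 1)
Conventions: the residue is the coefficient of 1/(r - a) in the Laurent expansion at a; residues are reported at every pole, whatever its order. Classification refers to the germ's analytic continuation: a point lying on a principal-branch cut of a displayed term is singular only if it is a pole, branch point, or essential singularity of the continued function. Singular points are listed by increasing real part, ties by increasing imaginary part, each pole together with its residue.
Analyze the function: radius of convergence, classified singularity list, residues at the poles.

Denominator factor (r**2 + r - 3/5)^2: discriminant 17/5, real irrational roots -1/2 + (1/10)*sqrt(85) and -1/2 - (1/10)*sqrt(85); poles of order 2, moduli -1/2 + (1/10)*sqrt(85) and 1/2 + (1/10)*sqrt(85).
Branch term (1)*log(1 - r/(-3/4)): its argument vanishes at r = -3/4, a logarithmic branch point, modulus 3/4.
Branch term (-17/5)*sqrt(1 - r/(4)): its argument vanishes at r = 4, a square-root branch point, modulus 4.
The radius of convergence is the smallest modulus among the singular points: -1/2 + (1/10)*sqrt(85).
The branch terms are analytic at -1/2 - (1/10)*sqrt(85) and contribute nothing to the residue; only the rational part matters.
The factor r**2 + r - 3/5 splits as (r - a)(r - a') with a = -1/2 - (1/10)*sqrt(85), a' = -1/2 + (1/10)*sqrt(85). At the order-2 pole a set g(r) = (r - a)^2*(rational part) = [-26*r**2/19 + r/37 - 29/35] / (r - a')^2.
Order-2 pole: residue = g'(a); g'(-1/2 - (1/10)*sqrt(85)) = -(1035/1422169)*sqrt(85), so the residue is -(1035/1422169)*sqrt(85).
The branch terms are analytic at -1/2 + (1/10)*sqrt(85) and contribute nothing to the residue; only the rational part matters.
The factor r**2 + r - 3/5 splits as (r - a)(r - a') with a = -1/2 + (1/10)*sqrt(85), a' = -1/2 - (1/10)*sqrt(85). At the order-2 pole a set g(r) = (r - a)^2*(rational part) = [-26*r**2/19 + r/37 - 29/35] / (r - a')^2.
Order-2 pole: residue = g'(a); g'(-1/2 + (1/10)*sqrt(85)) = (1035/1422169)*sqrt(85), so the residue is (1035/1422169)*sqrt(85).
List the singular points by increasing real part (a conjugate pair: the negative imaginary part first).

Radius of convergence at 0: -1/2 + (1/10)*sqrt(85).
At -1/2 - (1/10)*sqrt(85): a pole of order 2; residue -(1035/1422169)*sqrt(85).
At -3/4: a logarithmic branch point.
At -1/2 + (1/10)*sqrt(85): a pole of order 2; residue (1035/1422169)*sqrt(85).
At 4: an algebraic (square-root) branch point.


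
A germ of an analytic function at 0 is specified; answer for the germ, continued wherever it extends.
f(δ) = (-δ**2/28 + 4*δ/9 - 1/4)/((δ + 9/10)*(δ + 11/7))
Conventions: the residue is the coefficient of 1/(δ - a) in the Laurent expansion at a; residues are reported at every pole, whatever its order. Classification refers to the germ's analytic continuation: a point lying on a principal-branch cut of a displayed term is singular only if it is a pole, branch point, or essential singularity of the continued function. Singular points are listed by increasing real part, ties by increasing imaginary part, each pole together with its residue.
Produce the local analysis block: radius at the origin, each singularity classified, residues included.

Radius of convergence at 0: 9/10.
At -11/7: a pole of order 1; residue 32000/20727.
At -9/10: a pole of order 1; residue -1901/1880.

Denominator factor (δ + 11/7): pole of order 1 at -11/7, modulus 11/7.
Denominator factor (δ + 9/10): pole of order 1 at -9/10, modulus 9/10.
The radius of convergence is the smallest modulus among the singular points: 9/10.
At the order-1 pole -11/7 set g(δ) = (δ - (-11/7))*f(δ) = (-δ**2/28 + 4*δ/9 - 1/4)/(δ + 9/10).
Simple pole: residue = g(a) at a = -11/7, which is 32000/20727.
At the order-1 pole -9/10 set g(δ) = (δ - (-9/10))*f(δ) = (-δ**2/28 + 4*δ/9 - 1/4)/(δ + 11/7).
Simple pole: residue = g(a) at a = -9/10, which is -1901/1880.
List the singular points by increasing real part (a conjugate pair: the negative imaginary part first).


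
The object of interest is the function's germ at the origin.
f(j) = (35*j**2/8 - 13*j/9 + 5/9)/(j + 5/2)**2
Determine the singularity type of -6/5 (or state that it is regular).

Denominator factors: j + 5/2 = 13/10 at j = -6/5 — none vanishes.
So the germ continues analytically to -6/5.

The point is a regular point.


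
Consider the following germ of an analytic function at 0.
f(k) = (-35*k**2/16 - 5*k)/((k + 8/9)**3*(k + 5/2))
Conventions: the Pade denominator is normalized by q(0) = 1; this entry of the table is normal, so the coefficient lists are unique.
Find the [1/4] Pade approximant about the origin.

Taylor coefficients needed (expand at 0): a_0 = 0, a_1 = -729/256, a_2 = 194643/20480, a_3 = -17384463/819200, a_4 = 648373329/16384000, a_5 = -10897258941/163840000.
Write the denominator as Q(k) = 1 + q1*k + q2*k^2 + q3*k^3 + q4*k^4. Requiring Q*f - P = O(k^6) with deg P <= 1 kills the coefficients of k^2..k^5 in Q*f:
  k^2: a_2 + q1*a_1 + q2*a_0 = 0, i.e. 194643/20480 + (-729/256)*q1 + (0)*q2 = 0.
  k^3: a_3 + q1*a_2 + q2*a_1 + q3*a_0 = 0, i.e. -17384463/819200 + (194643/20480)*q1 + (-729/256)*q2 + (0)*q3 = 0.
  k^4: a_4 + q1*a_3 + q2*a_2 + q3*a_1 + q4*a_0 = 0, i.e. 648373329/16384000 + (-17384463/819200)*q1 + (194643/20480)*q2 + (-729/256)*q3 + (0)*q4 = 0.
  k^5: a_5 + q1*a_4 + q2*a_3 + q3*a_2 + q4*a_1 = 0, i.e. -10897258941/163840000 + (648373329/16384000)*q1 + (-17384463/819200)*q2 + (194643/20480)*q3 + (-729/256)*q4 = 0.
Solving this linear system: q1 = 267/80, q2 = 4719/1280, q3 = 27231/20480, q4 = -3993/327680.
The numerator is Q*f truncated at degree 1: P0 = a_0 = 0; P1 = a_1 + q1*a_0 = -729/256.

The Pade approximant has numerator coefficients [0, -729/256]; denominator coefficients [1, 267/80, 4719/1280, 27231/20480, -3993/327680].


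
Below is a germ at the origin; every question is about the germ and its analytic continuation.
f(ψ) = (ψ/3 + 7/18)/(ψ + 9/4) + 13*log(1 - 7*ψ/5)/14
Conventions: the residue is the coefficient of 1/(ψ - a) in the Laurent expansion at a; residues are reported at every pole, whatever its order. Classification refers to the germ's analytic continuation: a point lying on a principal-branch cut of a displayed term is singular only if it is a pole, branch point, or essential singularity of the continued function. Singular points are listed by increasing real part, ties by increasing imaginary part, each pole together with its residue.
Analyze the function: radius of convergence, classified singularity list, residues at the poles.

Denominator factor (ψ + 9/4): pole of order 1 at -9/4, modulus 9/4.
Branch term (13/14)*log(1 - ψ/(5/7)): its argument vanishes at ψ = 5/7, a logarithmic branch point, modulus 5/7.
The radius of convergence is the smallest modulus among the singular points: 5/7.
The branch term is analytic at -9/4 and contributes nothing to the residue; only the rational part matters.
At the order-1 pole -9/4 set g(ψ) = (ψ - (-9/4))*(rational part) = ψ/3 + 7/18.
Simple pole: residue = g(a) at a = -9/4, which is -13/36.
List the singular points by increasing real part (a conjugate pair: the negative imaginary part first).

Radius of convergence at 0: 5/7.
At -9/4: a pole of order 1; residue -13/36.
At 5/7: a logarithmic branch point.


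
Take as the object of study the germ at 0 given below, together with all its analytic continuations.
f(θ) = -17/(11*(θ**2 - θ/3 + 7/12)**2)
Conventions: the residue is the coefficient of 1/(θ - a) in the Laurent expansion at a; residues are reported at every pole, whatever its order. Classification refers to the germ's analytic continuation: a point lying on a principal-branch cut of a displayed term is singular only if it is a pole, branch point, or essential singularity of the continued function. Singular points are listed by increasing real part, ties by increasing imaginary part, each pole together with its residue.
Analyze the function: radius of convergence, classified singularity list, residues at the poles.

Denominator factor (θ**2 - θ/3 + 7/12)^2: discriminant -20/9, complex-conjugate roots (1/6) + ((1/3)*sqrt(5))*i and (1/6) - ((1/3)*sqrt(5))*i; poles of order 2, moduli (1/6)*sqrt(21) and (1/6)*sqrt(21).
The radius of convergence is the smallest modulus among the singular points: (1/6)*sqrt(21).
The factor θ**2 - θ/3 + 7/12 splits as (θ - a)(θ - a') with a = (1/6) - ((1/3)*sqrt(5))*i, a' = (1/6) + ((1/3)*sqrt(5))*i. At the order-2 pole a set g(θ) = (θ - a)^2*f(θ) = [-17/11] / (θ - a')^2.
Order-2 pole: residue = g'(a); g'((1/6) - ((1/3)*sqrt(5))*i) = -((459/1100)*sqrt(5))*i, so the residue is -((459/1100)*sqrt(5))*i.
The factor θ**2 - θ/3 + 7/12 splits as (θ - a)(θ - a') with a = (1/6) + ((1/3)*sqrt(5))*i, a' = (1/6) - ((1/3)*sqrt(5))*i. At the order-2 pole a set g(θ) = (θ - a)^2*f(θ) = [-17/11] / (θ - a')^2.
Order-2 pole: residue = g'(a); g'((1/6) + ((1/3)*sqrt(5))*i) = ((459/1100)*sqrt(5))*i, so the residue is ((459/1100)*sqrt(5))*i.
List the singular points by increasing real part (a conjugate pair: the negative imaginary part first).

Radius of convergence at 0: (1/6)*sqrt(21).
At (1/6) - ((1/3)*sqrt(5))*i: a pole of order 2; residue -((459/1100)*sqrt(5))*i.
At (1/6) + ((1/3)*sqrt(5))*i: a pole of order 2; residue ((459/1100)*sqrt(5))*i.


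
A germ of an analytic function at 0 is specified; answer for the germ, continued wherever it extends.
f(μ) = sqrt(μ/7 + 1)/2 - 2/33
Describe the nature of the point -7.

The point is an algebraic (square-root) branch point.

The term (1/2)*sqrt(1 - μ/(-7)) has argument 1 - -7/(-7) = 0 at -7: a square-root (algebraic, two-sheeted) branch point; the remaining terms are analytic or single-valued there.


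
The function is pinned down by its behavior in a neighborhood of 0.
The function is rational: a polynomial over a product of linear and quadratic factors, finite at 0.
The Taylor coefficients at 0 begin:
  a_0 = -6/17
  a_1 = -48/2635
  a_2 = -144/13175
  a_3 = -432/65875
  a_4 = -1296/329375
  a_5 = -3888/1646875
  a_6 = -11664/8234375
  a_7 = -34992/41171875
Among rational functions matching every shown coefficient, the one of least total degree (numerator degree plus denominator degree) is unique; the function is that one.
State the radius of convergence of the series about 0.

No rational of total degree below 2 reproduces all 8 coefficients; solving the [1/1] Pade equations on them gives f(z) = (10/17 - 10*z/31)/(z - 5/3), whose expansion matches every shown term.
Denominator factor (z - 5/3): pole of order 1 at 5/3, modulus 5/3.
The radius of convergence is the smallest modulus among the singular points: 5/3.

The radius of convergence is 5/3.


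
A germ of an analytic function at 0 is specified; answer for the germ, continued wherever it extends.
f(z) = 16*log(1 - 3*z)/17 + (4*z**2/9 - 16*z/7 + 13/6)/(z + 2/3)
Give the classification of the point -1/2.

The point is a regular point.

Denominator factors: z + 2/3 = 1/6 at z = -1/2 — none vanishes.
Branch term log(1 - z/(1/3)): argument at -1/2 is 5/2, nonzero, so -1/2 is not its branch point (a point on a principal cut is still regular for the continued germ).
So the germ continues analytically to -1/2.


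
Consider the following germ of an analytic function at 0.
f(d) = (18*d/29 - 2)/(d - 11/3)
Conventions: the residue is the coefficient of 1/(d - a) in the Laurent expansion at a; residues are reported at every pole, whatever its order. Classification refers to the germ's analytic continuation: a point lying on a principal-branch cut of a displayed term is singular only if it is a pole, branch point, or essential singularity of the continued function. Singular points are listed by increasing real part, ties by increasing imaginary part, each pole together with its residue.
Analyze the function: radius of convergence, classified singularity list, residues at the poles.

Radius of convergence at 0: 11/3.
At 11/3: a pole of order 1; residue 8/29.

Denominator factor (d - 11/3): pole of order 1 at 11/3, modulus 11/3.
The radius of convergence is the smallest modulus among the singular points: 11/3.
At the order-1 pole 11/3 set g(d) = (d - (11/3))*f(d) = 18*d/29 - 2.
Simple pole: residue = g(a) at a = 11/3, which is 8/29.


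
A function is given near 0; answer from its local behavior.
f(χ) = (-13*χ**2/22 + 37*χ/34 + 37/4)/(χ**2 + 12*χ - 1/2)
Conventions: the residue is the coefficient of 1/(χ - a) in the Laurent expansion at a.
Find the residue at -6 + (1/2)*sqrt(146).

The residue is 3059/748 - (15005/54604)*sqrt(146).

The factor χ**2 + 12*χ - 1/2 splits as (χ - a)(χ - a') with a = -6 + (1/2)*sqrt(146), a' = -6 - (1/2)*sqrt(146). At the order-1 pole a set g(χ) = (χ - a)*f(χ) = [-13*χ**2/22 + 37*χ/34 + 37/4] / (χ - a').
Simple pole: residue = g(a) at a = -6 + (1/2)*sqrt(146), which is 3059/748 - (15005/54604)*sqrt(146).


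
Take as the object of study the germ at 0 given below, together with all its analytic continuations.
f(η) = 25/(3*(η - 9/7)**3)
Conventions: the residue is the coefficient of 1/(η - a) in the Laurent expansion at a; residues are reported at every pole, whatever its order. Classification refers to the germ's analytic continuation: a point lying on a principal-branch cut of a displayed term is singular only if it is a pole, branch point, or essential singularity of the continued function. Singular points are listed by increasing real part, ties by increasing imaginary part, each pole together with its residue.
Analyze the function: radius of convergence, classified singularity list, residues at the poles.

Denominator factor (η - 9/7)^3: pole of order 3 at 9/7, modulus 9/7.
The radius of convergence is the smallest modulus among the singular points: 9/7.
At the order-3 pole 9/7 set g(η) = (η - (9/7))^3*f(η) = 25/3.
Order-3 pole: residue = g''(a)/2; g''(9/7) = 0, so the residue is 0.

Radius of convergence at 0: 9/7.
At 9/7: a pole of order 3; residue 0.


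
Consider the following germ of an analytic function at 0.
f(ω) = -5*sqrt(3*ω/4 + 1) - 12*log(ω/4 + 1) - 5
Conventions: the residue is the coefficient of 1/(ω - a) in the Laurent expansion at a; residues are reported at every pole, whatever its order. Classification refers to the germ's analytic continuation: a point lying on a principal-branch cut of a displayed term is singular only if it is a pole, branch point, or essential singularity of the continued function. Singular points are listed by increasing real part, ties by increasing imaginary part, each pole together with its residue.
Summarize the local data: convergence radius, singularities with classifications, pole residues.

Radius of convergence at 0: 4/3.
At -4: a logarithmic branch point.
At -4/3: an algebraic (square-root) branch point.

Branch term (-5)*sqrt(1 - ω/(-4/3)): its argument vanishes at ω = -4/3, a square-root branch point, modulus 4/3.
Branch term (-12)*log(1 - ω/(-4)): its argument vanishes at ω = -4, a logarithmic branch point, modulus 4.
The radius of convergence is the smallest modulus among the singular points: 4/3.
List the singular points by increasing real part (a conjugate pair: the negative imaginary part first).


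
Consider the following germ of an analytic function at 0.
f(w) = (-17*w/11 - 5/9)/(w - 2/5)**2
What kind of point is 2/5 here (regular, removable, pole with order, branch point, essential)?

The denominator factor w - 2/5 vanishes at 2/5 and appears to the power 2; the numerator there equals -581/495, nonzero, and no other factor vanishes.
Hence a pole whose order is the multiplicity, 2.

The point is a pole of order 2.


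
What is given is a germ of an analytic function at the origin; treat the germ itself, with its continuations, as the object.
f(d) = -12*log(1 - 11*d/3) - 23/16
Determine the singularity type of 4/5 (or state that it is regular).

The point is a regular point.

There is no denominator, hence no pole anywhere.
Branch term log(1 - d/(3/11)): argument at 4/5 is -29/15, nonzero, so 4/5 is not its branch point (a point on a principal cut is still regular for the continued germ).
So the germ continues analytically to 4/5.


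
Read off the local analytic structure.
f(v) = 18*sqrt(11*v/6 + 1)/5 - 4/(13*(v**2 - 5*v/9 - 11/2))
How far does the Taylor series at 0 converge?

Denominator factor (v**2 - 5*v/9 - 11/2): discriminant 1807/81, real irrational roots 5/18 + (1/18)*sqrt(1807) and 5/18 - (1/18)*sqrt(1807); poles of order 1, moduli 5/18 + (1/18)*sqrt(1807) and -5/18 + (1/18)*sqrt(1807).
Branch term (18/5)*sqrt(1 - v/(-6/11)): its argument vanishes at v = -6/11, a square-root branch point, modulus 6/11.
The radius of convergence is the smallest modulus among the singular points: 6/11.

The radius of convergence is 6/11.


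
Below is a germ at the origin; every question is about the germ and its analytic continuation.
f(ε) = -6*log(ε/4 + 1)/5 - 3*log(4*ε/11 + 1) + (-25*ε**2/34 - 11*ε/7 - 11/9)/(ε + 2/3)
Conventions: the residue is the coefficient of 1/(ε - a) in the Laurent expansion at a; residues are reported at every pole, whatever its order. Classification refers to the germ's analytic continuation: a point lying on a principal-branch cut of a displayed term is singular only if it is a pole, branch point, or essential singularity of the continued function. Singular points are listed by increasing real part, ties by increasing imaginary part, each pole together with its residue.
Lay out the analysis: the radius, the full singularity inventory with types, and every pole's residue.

Radius of convergence at 0: 2/3.
At -4: a logarithmic branch point.
At -11/4: a logarithmic branch point.
At -2/3: a pole of order 1; residue -179/357.

Denominator factor (ε + 2/3): pole of order 1 at -2/3, modulus 2/3.
Branch term (-6/5)*log(1 - ε/(-4)): its argument vanishes at ε = -4, a logarithmic branch point, modulus 4.
Branch term (-3)*log(1 - ε/(-11/4)): its argument vanishes at ε = -11/4, a logarithmic branch point, modulus 11/4.
The radius of convergence is the smallest modulus among the singular points: 2/3.
The branch terms are analytic at -2/3 and contribute nothing to the residue; only the rational part matters.
At the order-1 pole -2/3 set g(ε) = (ε - (-2/3))*(rational part) = -25*ε**2/34 - 11*ε/7 - 11/9.
Simple pole: residue = g(a) at a = -2/3, which is -179/357.
List the singular points by increasing real part (a conjugate pair: the negative imaginary part first).


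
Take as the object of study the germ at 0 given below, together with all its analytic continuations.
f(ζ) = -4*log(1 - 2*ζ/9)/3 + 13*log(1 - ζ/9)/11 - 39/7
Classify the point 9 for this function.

The point is a logarithmic branch point.

The term (13/11)*log(1 - ζ/(9)) has argument 1 - 9/(9) = 0 at 9: a logarithmic (infinitely-sheeted) branch point; the remaining terms are analytic or single-valued there.


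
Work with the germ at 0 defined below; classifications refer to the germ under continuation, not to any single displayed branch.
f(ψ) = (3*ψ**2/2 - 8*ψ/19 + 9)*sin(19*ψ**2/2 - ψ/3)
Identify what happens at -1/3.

There is no denominator, hence no pole anywhere.
The factor sin(19*ψ**2/2 - ψ/3) is entire.
So the germ continues analytically to -1/3.

The point is a regular point.


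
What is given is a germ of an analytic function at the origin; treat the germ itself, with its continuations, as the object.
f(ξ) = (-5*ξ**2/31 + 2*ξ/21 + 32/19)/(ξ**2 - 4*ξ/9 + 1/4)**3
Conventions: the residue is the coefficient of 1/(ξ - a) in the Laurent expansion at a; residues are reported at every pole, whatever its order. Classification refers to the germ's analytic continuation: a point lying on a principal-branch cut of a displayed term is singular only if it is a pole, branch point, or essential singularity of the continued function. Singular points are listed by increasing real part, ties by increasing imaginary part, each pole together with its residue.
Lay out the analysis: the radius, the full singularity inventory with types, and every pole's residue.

Denominator factor (ξ**2 - 4*ξ/9 + 1/4)^3: discriminant -65/81, complex-conjugate roots (2/9) + ((1/18)*sqrt(65))*i and (2/9) - ((1/18)*sqrt(65))*i; poles of order 3, moduli 1/2 and 1/2.
The radius of convergence is the smallest modulus among the singular points: 1/2.
The factor ξ**2 - 4*ξ/9 + 1/4 splits as (ξ - a)(ξ - a') with a = (2/9) - ((1/18)*sqrt(65))*i, a' = (2/9) + ((1/18)*sqrt(65))*i. At the order-3 pole a set g(ξ) = (ξ - a)^3*f(ξ) = [-5*ξ**2/31 + 2*ξ/21 + 32/19] / (ξ - a')^3.
Order-3 pole: residue = g''(a)/2; g''((2/9) - ((1/18)*sqrt(65))*i) = ((4927485231/1132278875)*sqrt(65))*i, so the residue is ((4927485231/2264557750)*sqrt(65))*i.
The factor ξ**2 - 4*ξ/9 + 1/4 splits as (ξ - a)(ξ - a') with a = (2/9) + ((1/18)*sqrt(65))*i, a' = (2/9) - ((1/18)*sqrt(65))*i. At the order-3 pole a set g(ξ) = (ξ - a)^3*f(ξ) = [-5*ξ**2/31 + 2*ξ/21 + 32/19] / (ξ - a')^3.
Order-3 pole: residue = g''(a)/2; g''((2/9) + ((1/18)*sqrt(65))*i) = -((4927485231/1132278875)*sqrt(65))*i, so the residue is -((4927485231/2264557750)*sqrt(65))*i.
List the singular points by increasing real part (a conjugate pair: the negative imaginary part first).

Radius of convergence at 0: 1/2.
At (2/9) - ((1/18)*sqrt(65))*i: a pole of order 3; residue ((4927485231/2264557750)*sqrt(65))*i.
At (2/9) + ((1/18)*sqrt(65))*i: a pole of order 3; residue -((4927485231/2264557750)*sqrt(65))*i.


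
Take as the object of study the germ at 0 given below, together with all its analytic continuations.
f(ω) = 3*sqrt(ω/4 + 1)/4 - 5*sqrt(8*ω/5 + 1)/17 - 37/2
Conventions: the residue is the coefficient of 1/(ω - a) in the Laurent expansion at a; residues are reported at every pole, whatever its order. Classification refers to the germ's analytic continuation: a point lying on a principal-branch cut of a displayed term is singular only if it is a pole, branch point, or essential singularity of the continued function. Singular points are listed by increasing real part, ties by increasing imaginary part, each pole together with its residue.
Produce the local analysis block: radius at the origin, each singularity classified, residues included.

Radius of convergence at 0: 5/8.
At -4: an algebraic (square-root) branch point.
At -5/8: an algebraic (square-root) branch point.

Branch term (-5/17)*sqrt(1 - ω/(-5/8)): its argument vanishes at ω = -5/8, a square-root branch point, modulus 5/8.
Branch term (3/4)*sqrt(1 - ω/(-4)): its argument vanishes at ω = -4, a square-root branch point, modulus 4.
The radius of convergence is the smallest modulus among the singular points: 5/8.
List the singular points by increasing real part (a conjugate pair: the negative imaginary part first).


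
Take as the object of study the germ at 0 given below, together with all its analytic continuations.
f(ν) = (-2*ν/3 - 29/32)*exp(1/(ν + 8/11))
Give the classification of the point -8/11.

The point is an essential singularity.

The exponent 1/(ν - (-8/11)) has a pole at -8/11, so exp(1/(ν - (-8/11))) takes every nonzero value near it: an essential singularity (not a pole of any order).


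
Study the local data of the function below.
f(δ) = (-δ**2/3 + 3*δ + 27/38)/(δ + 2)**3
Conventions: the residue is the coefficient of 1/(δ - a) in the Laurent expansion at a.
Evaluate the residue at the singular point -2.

At the order-3 pole -2 set g(δ) = (δ - (-2))^3*f(δ) = -δ**2/3 + 3*δ + 27/38.
Order-3 pole: residue = g''(a)/2; g''(-2) = -2/3, so the residue is -1/3.

The residue is -1/3.


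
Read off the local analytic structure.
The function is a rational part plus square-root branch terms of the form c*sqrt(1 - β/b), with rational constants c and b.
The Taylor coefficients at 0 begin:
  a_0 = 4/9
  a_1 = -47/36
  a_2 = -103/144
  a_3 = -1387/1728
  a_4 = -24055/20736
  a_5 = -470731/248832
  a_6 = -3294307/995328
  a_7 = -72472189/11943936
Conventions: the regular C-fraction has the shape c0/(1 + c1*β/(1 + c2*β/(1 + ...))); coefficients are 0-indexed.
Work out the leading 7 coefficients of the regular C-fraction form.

The regular C-fraction coefficients are [4/9, 47/16, -2621/752, -33362/369561, -41797805/37475058, -178718127/605496470, -153887846497/178206529680].

Taylor coefficients (read off): a_0 = 4/9, a_1 = -47/36, a_2 = -103/144, a_3 = -1387/1728, a_4 = -24055/20736, a_5 = -470731/248832, a_6 = -3294307/995328.
c0 = a_0 = 4/9. Peel one level at a time: if S = 1 + c*β/S' with S'(0) = 1, then c is the β-coefficient of S and S' = c*β/(S - 1).
S_1 = c0/f = 1 + (47/16)*β + (2621/256)*β^2 + ...; c1 = 47/16.
S_2 = c1*β/(S_1 - 1) = 1 + (-2621/752)*β + (-16681/53016)*β^2 + ...; c2 = -2621/752.
S_3 = c2*β/(S_2 - 1) = 1 + (-33362/369561)*β + (-6225205/61826769)*β^2 + ...; c3 = -33362/369561.
S_4 = c3*β/(S_3 - 1) = 1 + (-41797805/37475058)*β + (-7477841/22714756)*β^2 + ...; c4 = -41797805/37475058.
S_5 = c4*β/(S_4 - 1) = 1 + (-178718127/605496470)*β + (-1184800805573/4648444423200)*β^2 + ...; c5 = -178718127/605496470.
S_6 = c5*β/(S_5 - 1) = 1 + (-153887846497/178206529680)*β + ...; c6 = -153887846497/178206529680.


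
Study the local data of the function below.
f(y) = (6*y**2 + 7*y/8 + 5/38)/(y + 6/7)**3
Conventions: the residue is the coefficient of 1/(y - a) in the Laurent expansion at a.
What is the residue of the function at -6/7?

The residue is 6.

At the order-3 pole -6/7 set g(y) = (y - (-6/7))^3*f(y) = 6*y**2 + 7*y/8 + 5/38.
Order-3 pole: residue = g''(a)/2; g''(-6/7) = 12, so the residue is 6.


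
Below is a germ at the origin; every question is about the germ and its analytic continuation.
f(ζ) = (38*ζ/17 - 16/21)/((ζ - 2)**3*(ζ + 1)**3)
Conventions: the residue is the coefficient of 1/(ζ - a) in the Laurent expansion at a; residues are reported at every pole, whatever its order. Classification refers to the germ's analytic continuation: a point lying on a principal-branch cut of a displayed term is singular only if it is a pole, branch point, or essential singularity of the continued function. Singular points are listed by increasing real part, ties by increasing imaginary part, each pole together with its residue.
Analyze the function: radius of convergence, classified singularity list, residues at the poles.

Denominator factor (ζ - 2)^3: pole of order 3 at 2, modulus 2.
Denominator factor (ζ + 1)^3: pole of order 3 at -1, modulus 1.
The radius of convergence is the smallest modulus among the singular points: 1.
At the order-3 pole -1 set g(ζ) = (ζ - (-1))^3*f(ζ) = (38*ζ/17 - 16/21)/(ζ - 2)**3.
Order-3 pole: residue = g''(a)/2; g''(-1) = -508/28917, so the residue is -254/28917.
At the order-3 pole 2 set g(ζ) = (ζ - (2))^3*f(ζ) = (38*ζ/17 - 16/21)/(ζ + 1)**3.
Order-3 pole: residue = g''(a)/2; g''(2) = 508/28917, so the residue is 254/28917.
List the singular points by increasing real part (a conjugate pair: the negative imaginary part first).

Radius of convergence at 0: 1.
At -1: a pole of order 3; residue -254/28917.
At 2: a pole of order 3; residue 254/28917.


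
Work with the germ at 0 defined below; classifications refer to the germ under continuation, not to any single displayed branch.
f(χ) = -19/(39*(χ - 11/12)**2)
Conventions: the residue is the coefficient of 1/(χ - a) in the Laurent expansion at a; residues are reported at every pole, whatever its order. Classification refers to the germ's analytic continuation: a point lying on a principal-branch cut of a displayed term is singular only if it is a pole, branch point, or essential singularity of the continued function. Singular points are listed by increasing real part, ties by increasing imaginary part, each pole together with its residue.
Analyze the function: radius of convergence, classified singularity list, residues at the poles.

Denominator factor (χ - 11/12)^2: pole of order 2 at 11/12, modulus 11/12.
The radius of convergence is the smallest modulus among the singular points: 11/12.
At the order-2 pole 11/12 set g(χ) = (χ - (11/12))^2*f(χ) = -19/39.
Order-2 pole: residue = g'(a); g'(11/12) = 0, so the residue is 0.

Radius of convergence at 0: 11/12.
At 11/12: a pole of order 2; residue 0.


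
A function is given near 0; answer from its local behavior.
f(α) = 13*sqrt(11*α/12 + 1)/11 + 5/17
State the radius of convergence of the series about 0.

The radius of convergence is 12/11.

Branch term (13/11)*sqrt(1 - α/(-12/11)): its argument vanishes at α = -12/11, a square-root branch point, modulus 12/11.
The radius of convergence is the smallest modulus among the singular points: 12/11.


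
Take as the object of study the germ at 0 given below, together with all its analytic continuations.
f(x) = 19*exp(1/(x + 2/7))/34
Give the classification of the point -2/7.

The point is an essential singularity.

The exponent 1/(x - (-2/7)) has a pole at -2/7, so exp(1/(x - (-2/7))) takes every nonzero value near it: an essential singularity (not a pole of any order).


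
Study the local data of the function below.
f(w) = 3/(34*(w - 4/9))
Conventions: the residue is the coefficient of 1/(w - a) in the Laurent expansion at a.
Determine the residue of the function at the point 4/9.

The residue is 3/34.

At the order-1 pole 4/9 set g(w) = (w - (4/9))*f(w) = 3/34.
Simple pole: residue = g(a) at a = 4/9, which is 3/34.


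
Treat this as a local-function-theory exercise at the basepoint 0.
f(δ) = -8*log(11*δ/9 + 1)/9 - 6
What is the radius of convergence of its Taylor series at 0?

The radius of convergence is 9/11.

Branch term (-8/9)*log(1 - δ/(-9/11)): its argument vanishes at δ = -9/11, a logarithmic branch point, modulus 9/11.
The radius of convergence is the smallest modulus among the singular points: 9/11.


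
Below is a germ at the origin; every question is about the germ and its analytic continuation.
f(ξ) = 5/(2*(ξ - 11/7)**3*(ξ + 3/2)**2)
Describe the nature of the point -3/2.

The point is a pole of order 2.

The denominator factor ξ + 3/2 vanishes at -3/2 and appears to the power 2; the numerator there equals 5/2, nonzero, and no other factor vanishes.
Hence a pole whose order is the multiplicity, 2.


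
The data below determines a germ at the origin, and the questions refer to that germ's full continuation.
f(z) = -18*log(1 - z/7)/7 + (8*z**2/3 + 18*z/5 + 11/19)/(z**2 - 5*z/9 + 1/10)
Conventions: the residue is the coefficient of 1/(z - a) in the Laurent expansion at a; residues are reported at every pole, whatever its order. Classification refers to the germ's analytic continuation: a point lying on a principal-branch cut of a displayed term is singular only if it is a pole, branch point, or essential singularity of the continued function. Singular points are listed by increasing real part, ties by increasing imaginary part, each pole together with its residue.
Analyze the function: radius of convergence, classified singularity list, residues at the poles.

Denominator factor (z**2 - 5*z/9 + 1/10): discriminant -37/405, complex-conjugate roots (5/18) + ((1/90)*sqrt(185))*i and (5/18) - ((1/90)*sqrt(185))*i; poles of order 1, moduli (1/10)*sqrt(10) and (1/10)*sqrt(10).
Branch term (-18/7)*log(1 - z/(7)): its argument vanishes at z = 7, a logarithmic branch point, modulus 7.
The radius of convergence is the smallest modulus among the singular points: (1/10)*sqrt(10).
The branch term is analytic at (5/18) - ((1/90)*sqrt(185))*i and contributes nothing to the residue; only the rational part matters.
The factor z**2 - 5*z/9 + 1/10 splits as (z - a)(z - a') with a = (5/18) - ((1/90)*sqrt(185))*i, a' = (5/18) + ((1/90)*sqrt(185))*i. At the order-1 pole a set g(z) = (z - a)*(rational part) = [8*z**2/3 + 18*z/5 + 11/19] / (z - a').
Simple pole: residue = g(a) at a = (5/18) - ((1/90)*sqrt(185))*i, which is (343/135) + ((39794/94905)*sqrt(185))*i.
The branch term is analytic at (5/18) + ((1/90)*sqrt(185))*i and contributes nothing to the residue; only the rational part matters.
The factor z**2 - 5*z/9 + 1/10 splits as (z - a)(z - a') with a = (5/18) + ((1/90)*sqrt(185))*i, a' = (5/18) - ((1/90)*sqrt(185))*i. At the order-1 pole a set g(z) = (z - a)*(rational part) = [8*z**2/3 + 18*z/5 + 11/19] / (z - a').
Simple pole: residue = g(a) at a = (5/18) + ((1/90)*sqrt(185))*i, which is (343/135) - ((39794/94905)*sqrt(185))*i.
List the singular points by increasing real part (a conjugate pair: the negative imaginary part first).

Radius of convergence at 0: (1/10)*sqrt(10).
At (5/18) - ((1/90)*sqrt(185))*i: a pole of order 1; residue (343/135) + ((39794/94905)*sqrt(185))*i.
At (5/18) + ((1/90)*sqrt(185))*i: a pole of order 1; residue (343/135) - ((39794/94905)*sqrt(185))*i.
At 7: a logarithmic branch point.


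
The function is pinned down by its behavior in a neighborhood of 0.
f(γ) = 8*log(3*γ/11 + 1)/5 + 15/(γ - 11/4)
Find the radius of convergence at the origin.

The radius of convergence is 11/4.

Denominator factor (γ - 11/4): pole of order 1 at 11/4, modulus 11/4.
Branch term (8/5)*log(1 - γ/(-11/3)): its argument vanishes at γ = -11/3, a logarithmic branch point, modulus 11/3.
The radius of convergence is the smallest modulus among the singular points: 11/4.


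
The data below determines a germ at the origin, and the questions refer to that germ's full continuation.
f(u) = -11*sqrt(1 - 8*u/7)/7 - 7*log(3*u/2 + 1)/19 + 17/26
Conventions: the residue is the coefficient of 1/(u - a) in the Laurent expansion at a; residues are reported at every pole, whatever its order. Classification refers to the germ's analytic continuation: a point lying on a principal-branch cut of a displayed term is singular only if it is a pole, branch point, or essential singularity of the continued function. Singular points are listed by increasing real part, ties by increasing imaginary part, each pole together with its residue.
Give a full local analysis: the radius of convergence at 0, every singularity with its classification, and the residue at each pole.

Branch term (-11/7)*sqrt(1 - u/(7/8)): its argument vanishes at u = 7/8, a square-root branch point, modulus 7/8.
Branch term (-7/19)*log(1 - u/(-2/3)): its argument vanishes at u = -2/3, a logarithmic branch point, modulus 2/3.
The radius of convergence is the smallest modulus among the singular points: 2/3.
List the singular points by increasing real part (a conjugate pair: the negative imaginary part first).

Radius of convergence at 0: 2/3.
At -2/3: a logarithmic branch point.
At 7/8: an algebraic (square-root) branch point.
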